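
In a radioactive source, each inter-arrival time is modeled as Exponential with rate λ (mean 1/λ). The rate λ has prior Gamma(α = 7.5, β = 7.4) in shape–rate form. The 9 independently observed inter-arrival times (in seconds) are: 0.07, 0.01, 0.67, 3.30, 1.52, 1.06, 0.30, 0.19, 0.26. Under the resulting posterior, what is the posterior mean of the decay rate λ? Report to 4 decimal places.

1.1164

With a Gamma(shape α, rate β) prior on the exponential rate λ, the posterior after n observations with total T = Σxᵢ is Gamma(α+n, β+T).
Sum of observations T = 7.38 seconds; n = 9.
Posterior: Gamma(7.5+9, 7.4+7.38) = Gamma(16.5, 14.78).
Posterior mean of λ = α/β = 16.5/14.78 = 1.1164.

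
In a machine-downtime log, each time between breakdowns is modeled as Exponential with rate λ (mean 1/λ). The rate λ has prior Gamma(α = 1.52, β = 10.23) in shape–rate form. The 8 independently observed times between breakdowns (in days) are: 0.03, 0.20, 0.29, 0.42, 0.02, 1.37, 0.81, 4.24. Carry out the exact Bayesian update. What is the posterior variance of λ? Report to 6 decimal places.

0.030699

With a Gamma(shape α, rate β) prior on the exponential rate λ, the posterior after n observations with total T = Σxᵢ is Gamma(α+n, β+T).
Sum of observations T = 7.38 days; n = 8.
Posterior: Gamma(1.52+8, 10.23+7.38) = Gamma(9.52, 17.61).
Var = α/β² = 0.030699.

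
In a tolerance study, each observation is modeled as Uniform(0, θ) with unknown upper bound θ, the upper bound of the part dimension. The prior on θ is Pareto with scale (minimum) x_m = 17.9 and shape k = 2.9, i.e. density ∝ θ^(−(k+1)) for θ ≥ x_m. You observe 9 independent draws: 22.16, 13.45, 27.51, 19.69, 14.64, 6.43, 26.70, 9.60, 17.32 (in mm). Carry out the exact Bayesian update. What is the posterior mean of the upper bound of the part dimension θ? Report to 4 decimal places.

30.0339

A Pareto(scale x_m, shape k) prior on the upper bound θ of Uniform(0, θ) is conjugate: posterior is Pareto(max(x_m, max xᵢ), k + n).
Sample maximum = 27.51; prior scale x_m = 17.9 → posterior scale = max = 27.51.
Posterior shape = 2.9 + 9 = 11.9.
E[θ|data] = k·x_m/(k−1) = 11.9·27.51/10.9 = 30.0339.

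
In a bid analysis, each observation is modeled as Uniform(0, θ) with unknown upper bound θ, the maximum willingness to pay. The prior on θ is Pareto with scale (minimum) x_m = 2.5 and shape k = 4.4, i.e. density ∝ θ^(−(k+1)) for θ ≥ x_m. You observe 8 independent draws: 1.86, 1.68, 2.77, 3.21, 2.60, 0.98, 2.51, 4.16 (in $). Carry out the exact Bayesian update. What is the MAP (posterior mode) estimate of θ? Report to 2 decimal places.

4.16

A Pareto(scale x_m, shape k) prior on the upper bound θ of Uniform(0, θ) is conjugate: posterior is Pareto(max(x_m, max xᵢ), k + n).
Sample maximum = 4.16; prior scale x_m = 2.5 → posterior scale = max = 4.16.
Posterior shape = 4.4 + 8 = 12.4.
The Pareto density is decreasing on [x_m, ∞), so the mode is x_m = 4.16.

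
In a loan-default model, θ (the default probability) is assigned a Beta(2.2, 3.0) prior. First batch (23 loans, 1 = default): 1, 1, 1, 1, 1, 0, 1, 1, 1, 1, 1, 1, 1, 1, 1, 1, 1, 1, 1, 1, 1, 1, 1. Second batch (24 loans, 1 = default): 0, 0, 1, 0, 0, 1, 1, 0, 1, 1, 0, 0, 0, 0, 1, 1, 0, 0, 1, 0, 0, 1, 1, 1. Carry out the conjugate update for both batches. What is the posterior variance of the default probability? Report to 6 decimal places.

0.004128

The Beta prior is conjugate to a Binomial/Bernoulli likelihood; the update adds successes to α and failures to β.
After batch 1: Beta(2.2+22, 3.0+1) = Beta(24.2, 4.0).
After batch 2: Beta(24.2+11, 4.0+13) = Beta(35.2, 17.0).
Var = αβ/((α+β)²(α+β+1)) = 35.2·17.0/(52.2²·53.2) = 0.004128.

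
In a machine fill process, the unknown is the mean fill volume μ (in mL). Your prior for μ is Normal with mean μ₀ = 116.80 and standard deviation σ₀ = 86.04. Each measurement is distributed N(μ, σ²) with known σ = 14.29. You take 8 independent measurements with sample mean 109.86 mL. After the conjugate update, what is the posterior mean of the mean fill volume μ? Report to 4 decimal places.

For Normal data with known variance σ², a Normal(μ₀, σ₀²) prior on μ is conjugate. Posterior precision = 1/σ₀² + n/σ²; posterior mean is the precision-weighted average of μ₀ and x̄.
n·x̄ = 8·109.86 = 878.88.
σ₀² = 86.04² = 7402.8816, σ² = 14.29² = 204.2041; σ² + n·σ₀² = 204.2041 + 8·7402.8816 = 59427.2569.
Posterior mean = (μ₀/σ₀² + n·x̄/σ²)/(1/σ₀² + n/σ²) = (σ²·μ₀ + σ₀²·n·x̄)/(σ² + n·σ₀²) = (204.2041·116.80 + 7402.8816·878.88)/59427.2569 = 6530095.619488/59427.2569 = 109.8838.

109.8838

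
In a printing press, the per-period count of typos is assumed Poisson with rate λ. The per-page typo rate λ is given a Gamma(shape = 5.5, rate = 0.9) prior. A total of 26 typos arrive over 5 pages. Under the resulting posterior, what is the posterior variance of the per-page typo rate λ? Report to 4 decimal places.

0.9049

With a Gamma(shape α, rate β) prior, the Poisson likelihood is conjugate: the posterior is Gamma(α + ΣXᵢ, β + n).
Posterior: Gamma(α+S, β+n) = Gamma(5.5+26, 0.9+5) = Gamma(31.5, 5.9).
Var = α/β² = 31.5/5.9² = 0.9049.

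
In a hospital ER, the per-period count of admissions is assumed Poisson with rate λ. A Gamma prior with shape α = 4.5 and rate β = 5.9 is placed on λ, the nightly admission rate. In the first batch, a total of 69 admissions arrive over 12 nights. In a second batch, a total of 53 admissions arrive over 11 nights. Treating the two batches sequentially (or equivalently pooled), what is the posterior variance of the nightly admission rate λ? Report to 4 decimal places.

With a Gamma(shape α, rate β) prior, the Poisson likelihood is conjugate: the posterior is Gamma(α + ΣXᵢ, β + n).
After batch 1: Gamma(α+S, β+n) = Gamma(4.5+69, 5.9+12) = Gamma(73.5, 17.9).
After batch 2: Gamma(α+S, β+n) = Gamma(73.5+53, 17.9+11) = Gamma(126.5, 28.9).
Var = α/β² = 126.5/28.9² = 0.1515.

0.1515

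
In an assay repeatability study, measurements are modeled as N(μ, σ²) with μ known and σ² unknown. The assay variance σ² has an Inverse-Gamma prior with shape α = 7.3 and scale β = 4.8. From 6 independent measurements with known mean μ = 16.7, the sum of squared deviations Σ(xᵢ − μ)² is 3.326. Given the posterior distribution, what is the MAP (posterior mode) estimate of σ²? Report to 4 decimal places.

With known mean μ and an Inverse-Gamma(α, β) prior on σ², the Normal likelihood is conjugate: posterior is Inv-Gamma(α + n/2, β + Σ(xᵢ−μ)²/2).
Posterior: Inv-Gamma(7.3 + 6/2, 4.8 + 3.326/2) = Inv-Gamma(10.30, 6.4630).
Mode = β/(α+1) = 6.4630/11.30 = 0.5719.

0.5719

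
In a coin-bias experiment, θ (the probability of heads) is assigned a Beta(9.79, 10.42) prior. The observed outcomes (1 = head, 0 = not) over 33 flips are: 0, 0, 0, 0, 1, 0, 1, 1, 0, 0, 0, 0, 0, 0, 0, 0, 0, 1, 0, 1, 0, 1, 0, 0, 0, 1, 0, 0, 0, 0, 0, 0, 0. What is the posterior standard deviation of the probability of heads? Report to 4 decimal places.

The Beta prior is conjugate to a Binomial/Bernoulli likelihood; the update adds successes to α and failures to β.
Posterior: Beta(α+k, β+n−k) = Beta(9.79+7, 10.42+26) = Beta(16.79, 36.42).
Var = αβ/((α+β)²(α+β+1)) = 16.79·36.42/(53.21²·54.21) = 0.00398405; SD = √0.00398405 = 0.0631.

0.0631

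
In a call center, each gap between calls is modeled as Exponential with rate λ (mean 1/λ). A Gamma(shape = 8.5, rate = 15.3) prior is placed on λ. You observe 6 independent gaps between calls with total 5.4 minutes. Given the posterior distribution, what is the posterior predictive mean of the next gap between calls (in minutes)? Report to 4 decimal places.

1.5333

With a Gamma(shape α, rate β) prior on the exponential rate λ, the posterior after n observations with total T = Σxᵢ is Gamma(α+n, β+T).
Posterior: Gamma(8.5+6, 15.3+5.4) = Gamma(14.5, 20.7).
The predictive distribution for the next observation is Lomax; its mean is β/(α−1) = 20.7/13.5 = 1.5333.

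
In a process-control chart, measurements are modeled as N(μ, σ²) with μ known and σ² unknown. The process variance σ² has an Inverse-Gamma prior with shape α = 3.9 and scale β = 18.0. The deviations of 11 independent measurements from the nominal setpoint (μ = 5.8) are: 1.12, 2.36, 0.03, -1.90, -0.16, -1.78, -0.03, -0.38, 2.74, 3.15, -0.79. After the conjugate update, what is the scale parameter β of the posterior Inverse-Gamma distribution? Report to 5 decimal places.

With known mean μ and an Inverse-Gamma(α, β) prior on σ², the Normal likelihood is conjugate: posterior is Inv-Gamma(α + n/2, β + Σ(xᵢ−μ)²/2).
Σ(xᵢ−μ)² = (1.12)² + (2.36)² + (0.03)² + (-1.90)² + (-0.16)² + (-1.78)² + (-0.03)² + (-0.38)² + (2.74)² + (3.15)² + (-0.79)² = 31.8284.
Posterior: Inv-Gamma(3.9 + 11/2, 18.0 + 31.8284/2) = Inv-Gamma(9.40, 33.91420).
Posterior β = 33.91420.

33.91420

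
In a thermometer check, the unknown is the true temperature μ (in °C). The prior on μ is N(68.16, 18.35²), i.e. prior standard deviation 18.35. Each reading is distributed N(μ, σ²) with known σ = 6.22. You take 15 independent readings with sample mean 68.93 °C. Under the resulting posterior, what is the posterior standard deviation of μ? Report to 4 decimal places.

1.5999

For Normal data with known variance σ², a Normal(μ₀, σ₀²) prior on μ is conjugate. Posterior precision = 1/σ₀² + n/σ²; posterior mean is the precision-weighted average of μ₀ and x̄.
σ₀² = 18.35² = 336.7225, σ² = 6.22² = 38.6884; σ² + n·σ₀² = 38.6884 + 15·336.7225 = 5089.5259.
Posterior precision = 1/σ₀² + n/σ² = 1/336.7225 + 15/38.6884 = (σ² + n·σ₀²)/(σ₀²σ²) = 5089.5259/(336.7225·38.6884); posterior variance σₙ² = σ₀²σ²/(σ² + n·σ₀²) = 336.7225·38.6884/5089.5259 = 2.559620.
Posterior SD = √σₙ² = √(336.7225·38.6884/5089.5259) = 1.5999.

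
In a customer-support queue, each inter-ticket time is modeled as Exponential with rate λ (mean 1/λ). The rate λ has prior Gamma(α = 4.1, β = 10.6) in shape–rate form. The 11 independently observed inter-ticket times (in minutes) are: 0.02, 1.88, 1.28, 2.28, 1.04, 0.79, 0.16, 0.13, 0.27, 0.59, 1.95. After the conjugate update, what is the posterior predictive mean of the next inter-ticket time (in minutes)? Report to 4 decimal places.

With a Gamma(shape α, rate β) prior on the exponential rate λ, the posterior after n observations with total T = Σxᵢ is Gamma(α+n, β+T).
Sum of observations T = 10.39 minutes; n = 11.
Posterior: Gamma(4.1+11, 10.6+10.39) = Gamma(15.1, 20.99).
The predictive distribution for the next observation is Lomax; its mean is β/(α−1) = 20.99/14.1 = 1.4887.

1.4887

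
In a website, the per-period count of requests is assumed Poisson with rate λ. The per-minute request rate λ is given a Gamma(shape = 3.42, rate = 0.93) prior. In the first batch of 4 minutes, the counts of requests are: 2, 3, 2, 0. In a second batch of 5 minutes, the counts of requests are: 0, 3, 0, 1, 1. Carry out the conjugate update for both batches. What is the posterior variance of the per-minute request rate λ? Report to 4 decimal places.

With a Gamma(shape α, rate β) prior, the Poisson likelihood is conjugate: the posterior is Gamma(α + ΣXᵢ, β + n).
Batch 1: sum of counts S = 7 over n = 4 minutes.
After batch 1: Gamma(α+S, β+n) = Gamma(3.42+7, 0.93+4) = Gamma(10.42, 4.93).
Batch 2: sum of counts S = 5 over n = 5 minutes.
After batch 2: Gamma(α+S, β+n) = Gamma(10.42+5, 4.93+5) = Gamma(15.42, 9.93).
Var = α/β² = 15.42/9.93² = 0.1564.

0.1564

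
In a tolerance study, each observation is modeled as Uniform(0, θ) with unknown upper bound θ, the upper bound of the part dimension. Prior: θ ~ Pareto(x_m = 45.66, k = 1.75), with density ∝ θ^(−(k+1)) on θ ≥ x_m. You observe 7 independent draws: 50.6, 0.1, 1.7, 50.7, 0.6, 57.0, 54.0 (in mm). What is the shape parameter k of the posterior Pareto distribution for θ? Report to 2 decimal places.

A Pareto(scale x_m, shape k) prior on the upper bound θ of Uniform(0, θ) is conjugate: posterior is Pareto(max(x_m, max xᵢ), k + n).
Sample maximum = 57.0; prior scale x_m = 45.66 → posterior scale = max = 57.00.
Posterior shape = 1.75 + 7 = 8.75.
Posterior shape k = 8.75.

8.75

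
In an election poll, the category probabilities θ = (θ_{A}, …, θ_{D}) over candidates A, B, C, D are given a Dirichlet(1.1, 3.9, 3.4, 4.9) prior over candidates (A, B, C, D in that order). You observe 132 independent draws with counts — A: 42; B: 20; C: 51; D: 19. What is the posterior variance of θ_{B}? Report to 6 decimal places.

The Dirichlet prior is conjugate to the Multinomial likelihood: each posterior αⱼ = prior αⱼ + observed count nⱼ.
Posterior concentration: (43.1, 23.9, 54.4, 23.9), total = 145.3.
Var[θ_j] = α_j(Σα−α_j)/((Σα)²(Σα+1)) = 23.9·121.4/(145.3²·146.3) = 0.000939.

0.000939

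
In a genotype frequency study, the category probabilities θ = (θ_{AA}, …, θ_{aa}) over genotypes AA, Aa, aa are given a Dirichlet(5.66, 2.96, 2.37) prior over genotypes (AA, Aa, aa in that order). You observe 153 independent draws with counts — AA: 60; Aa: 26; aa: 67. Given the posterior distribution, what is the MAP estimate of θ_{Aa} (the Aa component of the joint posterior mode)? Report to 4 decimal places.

The Dirichlet prior is conjugate to the Multinomial likelihood: each posterior αⱼ = prior αⱼ + observed count nⱼ.
Posterior concentration: (65.66, 28.96, 69.37), total = 163.99.
Joint mode component: (α_{Aa}−1)/(Σα−K) = 27.96/160.99 = 0.1737.

0.1737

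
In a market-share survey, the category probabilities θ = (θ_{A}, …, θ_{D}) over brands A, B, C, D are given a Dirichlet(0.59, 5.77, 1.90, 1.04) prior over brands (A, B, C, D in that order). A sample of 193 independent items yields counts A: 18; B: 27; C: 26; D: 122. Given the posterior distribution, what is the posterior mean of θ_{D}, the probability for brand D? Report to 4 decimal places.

The Dirichlet prior is conjugate to the Multinomial likelihood: each posterior αⱼ = prior αⱼ + observed count nⱼ.
Posterior concentration: (18.59, 32.77, 27.90, 123.04), total = 202.30.
E[θ_{D}|data] = α_{D}/Σα = 123.04/202.30 = 0.6082.

0.6082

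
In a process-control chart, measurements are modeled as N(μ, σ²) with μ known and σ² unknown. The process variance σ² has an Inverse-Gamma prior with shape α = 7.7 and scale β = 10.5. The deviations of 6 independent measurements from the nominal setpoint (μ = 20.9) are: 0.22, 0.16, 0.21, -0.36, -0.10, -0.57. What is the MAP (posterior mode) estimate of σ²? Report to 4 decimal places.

0.9223

With known mean μ and an Inverse-Gamma(α, β) prior on σ², the Normal likelihood is conjugate: posterior is Inv-Gamma(α + n/2, β + Σ(xᵢ−μ)²/2).
Σ(xᵢ−μ)² = (0.22)² + (0.16)² + (0.21)² + (-0.36)² + (-0.10)² + (-0.57)² = 0.5826.
Posterior: Inv-Gamma(7.7 + 6/2, 10.5 + 0.5826/2) = Inv-Gamma(10.70, 10.79130).
Mode = β/(α+1) = 10.79130/11.70 = 0.9223.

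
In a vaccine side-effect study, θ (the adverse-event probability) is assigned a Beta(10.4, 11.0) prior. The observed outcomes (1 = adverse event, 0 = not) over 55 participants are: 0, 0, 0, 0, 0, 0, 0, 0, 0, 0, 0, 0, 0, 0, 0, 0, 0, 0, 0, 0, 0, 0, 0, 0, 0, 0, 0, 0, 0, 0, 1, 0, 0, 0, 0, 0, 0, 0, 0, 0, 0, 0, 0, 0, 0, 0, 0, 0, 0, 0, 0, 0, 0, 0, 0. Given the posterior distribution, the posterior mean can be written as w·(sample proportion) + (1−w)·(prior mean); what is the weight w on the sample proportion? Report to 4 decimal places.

0.7199

The Beta prior is conjugate to a Binomial/Bernoulli likelihood; the update adds successes to α and failures to β.
Posterior mean = (α₀+k)/(α₀+β₀+n) = [n/(α₀+β₀+n)]·(k/n) + [(α₀+β₀)/(α₀+β₀+n)]·α₀/(α₀+β₀), so only n and the prior enter the weight.
The weight on the data is w = n/(α₀+β₀+n) = 55/(10.4+11.0+55) = 55/76.4 = 0.7199.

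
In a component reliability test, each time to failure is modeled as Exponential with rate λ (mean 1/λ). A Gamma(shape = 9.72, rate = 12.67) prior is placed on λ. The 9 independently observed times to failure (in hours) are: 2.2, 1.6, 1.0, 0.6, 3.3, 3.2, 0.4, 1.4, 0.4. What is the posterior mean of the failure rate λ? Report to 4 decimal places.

0.6993

With a Gamma(shape α, rate β) prior on the exponential rate λ, the posterior after n observations with total T = Σxᵢ is Gamma(α+n, β+T).
Sum of observations T = 14.1 hours; n = 9.
Posterior: Gamma(9.72+9, 12.67+14.1) = Gamma(18.72, 26.77).
Posterior mean of λ = α/β = 18.72/26.77 = 0.6993.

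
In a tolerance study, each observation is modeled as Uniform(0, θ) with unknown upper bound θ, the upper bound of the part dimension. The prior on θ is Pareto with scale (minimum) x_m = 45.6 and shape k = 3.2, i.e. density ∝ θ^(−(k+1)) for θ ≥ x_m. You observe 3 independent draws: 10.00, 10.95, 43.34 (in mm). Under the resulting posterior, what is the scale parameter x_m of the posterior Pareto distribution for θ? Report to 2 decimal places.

45.60

A Pareto(scale x_m, shape k) prior on the upper bound θ of Uniform(0, θ) is conjugate: posterior is Pareto(max(x_m, max xᵢ), k + n).
Sample maximum = 43.34; prior scale x_m = 45.6 → posterior scale = max = 45.60.
Posterior shape = 3.2 + 3 = 6.2.
Posterior scale x_m = 45.60.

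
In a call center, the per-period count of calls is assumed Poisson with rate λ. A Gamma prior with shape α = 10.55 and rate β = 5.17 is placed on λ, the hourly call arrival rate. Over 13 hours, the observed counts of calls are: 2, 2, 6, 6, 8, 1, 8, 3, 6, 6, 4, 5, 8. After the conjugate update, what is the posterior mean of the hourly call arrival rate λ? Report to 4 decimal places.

With a Gamma(shape α, rate β) prior, the Poisson likelihood is conjugate: the posterior is Gamma(α + ΣXᵢ, β + n).
Sum of counts S = 65 over n = 13 hours.
Posterior: Gamma(α+S, β+n) = Gamma(10.55+65, 5.17+13) = Gamma(75.55, 18.17).
Posterior mean = α/β = 75.55/18.17 = 4.1580.

4.1580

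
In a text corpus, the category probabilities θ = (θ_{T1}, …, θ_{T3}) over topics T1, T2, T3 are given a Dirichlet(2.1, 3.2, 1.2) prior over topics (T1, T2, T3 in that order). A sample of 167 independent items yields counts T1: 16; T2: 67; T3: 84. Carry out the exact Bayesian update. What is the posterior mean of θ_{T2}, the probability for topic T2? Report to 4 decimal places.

The Dirichlet prior is conjugate to the Multinomial likelihood: each posterior αⱼ = prior αⱼ + observed count nⱼ.
Posterior concentration: (18.1, 70.2, 85.2), total = 173.5.
E[θ_{T2}|data] = α_{T2}/Σα = 70.2/173.5 = 0.4046.

0.4046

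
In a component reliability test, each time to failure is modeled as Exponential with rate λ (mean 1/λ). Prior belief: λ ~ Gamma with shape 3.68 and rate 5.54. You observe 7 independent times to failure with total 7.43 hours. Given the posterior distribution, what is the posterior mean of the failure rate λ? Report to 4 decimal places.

With a Gamma(shape α, rate β) prior on the exponential rate λ, the posterior after n observations with total T = Σxᵢ is Gamma(α+n, β+T).
Posterior: Gamma(3.68+7, 5.54+7.43) = Gamma(10.68, 12.97).
Posterior mean of λ = α/β = 10.68/12.97 = 0.8234.

0.8234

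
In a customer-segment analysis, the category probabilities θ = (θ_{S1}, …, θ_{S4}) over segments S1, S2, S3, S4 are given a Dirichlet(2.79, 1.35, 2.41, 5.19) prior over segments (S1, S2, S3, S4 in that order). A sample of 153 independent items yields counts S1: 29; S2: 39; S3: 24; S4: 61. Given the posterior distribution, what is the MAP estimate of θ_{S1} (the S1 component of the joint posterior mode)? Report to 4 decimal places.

The Dirichlet prior is conjugate to the Multinomial likelihood: each posterior αⱼ = prior αⱼ + observed count nⱼ.
Posterior concentration: (31.79, 40.35, 26.41, 66.19), total = 164.74.
Joint mode component: (α_{S1}−1)/(Σα−K) = 30.79/160.74 = 0.1916.

0.1916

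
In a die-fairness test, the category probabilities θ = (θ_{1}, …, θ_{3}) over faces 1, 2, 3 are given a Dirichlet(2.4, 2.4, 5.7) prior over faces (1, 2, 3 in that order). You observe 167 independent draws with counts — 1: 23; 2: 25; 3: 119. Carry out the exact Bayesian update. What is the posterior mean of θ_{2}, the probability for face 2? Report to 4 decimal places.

0.1544

The Dirichlet prior is conjugate to the Multinomial likelihood: each posterior αⱼ = prior αⱼ + observed count nⱼ.
Posterior concentration: (25.4, 27.4, 124.7), total = 177.5.
E[θ_{2}|data] = α_{2}/Σα = 27.4/177.5 = 0.1544.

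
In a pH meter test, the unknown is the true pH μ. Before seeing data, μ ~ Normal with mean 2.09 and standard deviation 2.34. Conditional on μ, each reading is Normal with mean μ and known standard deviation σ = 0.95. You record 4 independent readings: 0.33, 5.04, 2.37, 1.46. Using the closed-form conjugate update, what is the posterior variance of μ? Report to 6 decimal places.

For Normal data with known variance σ², a Normal(μ₀, σ₀²) prior on μ is conjugate. Posterior precision = 1/σ₀² + n/σ²; posterior mean is the precision-weighted average of μ₀ and x̄.
σ₀² = 2.34² = 5.4756, σ² = 0.95² = 0.9025; σ² + n·σ₀² = 0.9025 + 4·5.4756 = 22.8049.
Posterior precision = 1/σ₀² + n/σ² = 1/5.4756 + 4/0.9025 = (σ² + n·σ₀²)/(σ₀²σ²) = 22.8049/(5.4756·0.9025); posterior variance σₙ² = σ₀²σ²/(σ² + n·σ₀²) = 5.4756·0.9025/22.8049 = 0.216696.

0.216696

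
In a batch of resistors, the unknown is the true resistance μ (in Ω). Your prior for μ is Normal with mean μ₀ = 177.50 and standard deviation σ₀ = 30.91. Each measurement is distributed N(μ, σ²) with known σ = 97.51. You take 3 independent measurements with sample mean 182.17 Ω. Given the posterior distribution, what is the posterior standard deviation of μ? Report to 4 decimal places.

27.0947

For Normal data with known variance σ², a Normal(μ₀, σ₀²) prior on μ is conjugate. Posterior precision = 1/σ₀² + n/σ²; posterior mean is the precision-weighted average of μ₀ and x̄.
σ₀² = 30.91² = 955.4281, σ² = 97.51² = 9508.2001; σ² + n·σ₀² = 9508.2001 + 3·955.4281 = 12374.4844.
Posterior precision = 1/σ₀² + n/σ² = 1/955.4281 + 3/9508.2001 = (σ² + n·σ₀²)/(σ₀²σ²) = 12374.4844/(955.4281·9508.2001); posterior variance σₙ² = σ₀²σ²/(σ² + n·σ₀²) = 955.4281·9508.2001/12374.4844 = 734.123642.
Posterior SD = √σₙ² = √(955.4281·9508.2001/12374.4844) = 27.0947.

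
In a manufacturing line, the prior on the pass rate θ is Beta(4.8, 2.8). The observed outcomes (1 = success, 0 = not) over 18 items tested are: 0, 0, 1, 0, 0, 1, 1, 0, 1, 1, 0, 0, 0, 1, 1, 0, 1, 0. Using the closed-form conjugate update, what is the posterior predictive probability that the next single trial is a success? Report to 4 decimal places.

The Beta prior is conjugate to a Binomial/Bernoulli likelihood; the update adds successes to α and failures to β.
Posterior: Beta(α+k, β+n−k) = Beta(4.8+8, 2.8+10) = Beta(12.8, 12.8).
For a single future Bernoulli trial, P(success | data) = α/(α+β) = 0.5000.

0.5000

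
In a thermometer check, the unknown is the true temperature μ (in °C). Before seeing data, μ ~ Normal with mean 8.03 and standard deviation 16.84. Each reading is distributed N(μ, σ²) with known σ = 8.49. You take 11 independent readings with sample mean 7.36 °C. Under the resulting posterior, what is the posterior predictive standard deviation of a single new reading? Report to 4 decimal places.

8.8592

For Normal data with known variance σ², a Normal(μ₀, σ₀²) prior on μ is conjugate. Posterior precision = 1/σ₀² + n/σ²; posterior mean is the precision-weighted average of μ₀ and x̄.
σ₀² = 16.84² = 283.5856, σ² = 8.49² = 72.0801; σ² + n·σ₀² = 72.0801 + 11·283.5856 = 3191.5217.
Posterior precision = 1/σ₀² + n/σ² = 1/283.5856 + 11/72.0801 = (σ² + n·σ₀²)/(σ₀²σ²) = 3191.5217/(283.5856·72.0801); posterior variance σₙ² = σ₀²σ²/(σ² + n·σ₀²) = 283.5856·72.0801/3191.5217 = 6.404744.
Predictive variance for one new observation = σₙ² + σ² = 283.5856·72.0801/3191.5217 + 72.0801 = σ²·(σ₀² + 3191.5217)/3191.5217 = 72.0801·3475.1073/3191.5217 = 78.484844; SD = √(72.0801·3475.1073/3191.5217) = 8.8592.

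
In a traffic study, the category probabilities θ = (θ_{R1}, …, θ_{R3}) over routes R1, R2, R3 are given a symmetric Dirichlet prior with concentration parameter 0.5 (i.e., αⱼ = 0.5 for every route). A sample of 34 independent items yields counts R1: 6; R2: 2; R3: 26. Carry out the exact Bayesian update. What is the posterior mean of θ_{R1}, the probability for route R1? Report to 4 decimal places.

0.1831

The Dirichlet prior is conjugate to the Multinomial likelihood: each posterior αⱼ = prior αⱼ + observed count nⱼ.
Posterior concentration: (6.5, 2.5, 26.5), total = 35.5.
E[θ_{R1}|data] = α_{R1}/Σα = 6.5/35.5 = 0.1831.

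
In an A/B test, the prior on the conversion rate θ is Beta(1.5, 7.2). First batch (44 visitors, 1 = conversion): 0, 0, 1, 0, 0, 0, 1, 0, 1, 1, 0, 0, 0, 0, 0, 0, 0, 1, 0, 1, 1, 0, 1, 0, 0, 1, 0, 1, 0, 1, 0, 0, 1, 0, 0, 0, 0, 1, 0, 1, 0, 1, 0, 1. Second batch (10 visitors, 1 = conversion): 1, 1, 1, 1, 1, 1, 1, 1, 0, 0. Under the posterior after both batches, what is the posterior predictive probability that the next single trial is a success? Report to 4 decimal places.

0.4067

The Beta prior is conjugate to a Binomial/Bernoulli likelihood; the update adds successes to α and failures to β.
After batch 1: Beta(1.5+16, 7.2+28) = Beta(17.5, 35.2).
After batch 2: Beta(17.5+8, 35.2+2) = Beta(25.5, 37.2).
For a single future Bernoulli trial, P(success | data) = α/(α+β) = 0.4067.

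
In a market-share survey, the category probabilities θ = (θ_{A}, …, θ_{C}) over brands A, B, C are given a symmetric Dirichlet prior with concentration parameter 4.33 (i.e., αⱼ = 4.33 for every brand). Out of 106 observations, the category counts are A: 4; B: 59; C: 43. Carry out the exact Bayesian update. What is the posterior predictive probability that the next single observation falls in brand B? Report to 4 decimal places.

The Dirichlet prior is conjugate to the Multinomial likelihood: each posterior αⱼ = prior αⱼ + observed count nⱼ.
Posterior concentration: (8.33, 63.33, 47.33), total = 118.99.
P(next = B | data) = α_{B}/Σα = 0.5322.

0.5322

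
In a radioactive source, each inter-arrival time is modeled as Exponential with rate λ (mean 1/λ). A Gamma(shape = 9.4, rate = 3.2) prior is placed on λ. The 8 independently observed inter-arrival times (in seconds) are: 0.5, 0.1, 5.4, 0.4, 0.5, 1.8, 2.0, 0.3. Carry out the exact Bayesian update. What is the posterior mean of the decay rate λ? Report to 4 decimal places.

With a Gamma(shape α, rate β) prior on the exponential rate λ, the posterior after n observations with total T = Σxᵢ is Gamma(α+n, β+T).
Sum of observations T = 11.0 seconds; n = 8.
Posterior: Gamma(9.4+8, 3.2+11.0) = Gamma(17.4, 14.2).
Posterior mean of λ = α/β = 17.4/14.2 = 1.2254.

1.2254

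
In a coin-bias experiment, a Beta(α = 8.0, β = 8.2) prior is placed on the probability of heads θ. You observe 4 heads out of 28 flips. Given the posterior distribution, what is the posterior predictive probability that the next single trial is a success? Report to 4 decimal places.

The Beta prior is conjugate to a Binomial/Bernoulli likelihood; the update adds successes to α and failures to β.
Posterior: Beta(α+k, β+n−k) = Beta(8.0+4, 8.2+24) = Beta(12.0, 32.2).
For a single future Bernoulli trial, P(success | data) = α/(α+β) = 0.2715.

0.2715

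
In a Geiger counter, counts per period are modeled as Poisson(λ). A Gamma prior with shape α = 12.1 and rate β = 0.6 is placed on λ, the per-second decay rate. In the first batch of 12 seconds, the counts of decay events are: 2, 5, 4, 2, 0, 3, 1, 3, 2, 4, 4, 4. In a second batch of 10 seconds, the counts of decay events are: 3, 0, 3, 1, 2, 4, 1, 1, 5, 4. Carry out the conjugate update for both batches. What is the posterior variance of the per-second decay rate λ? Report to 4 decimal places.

0.1372

With a Gamma(shape α, rate β) prior, the Poisson likelihood is conjugate: the posterior is Gamma(α + ΣXᵢ, β + n).
Batch 1: sum of counts S = 34 over n = 12 seconds.
After batch 1: Gamma(α+S, β+n) = Gamma(12.1+34, 0.6+12) = Gamma(46.1, 12.6).
Batch 2: sum of counts S = 24 over n = 10 seconds.
After batch 2: Gamma(α+S, β+n) = Gamma(46.1+24, 12.6+10) = Gamma(70.1, 22.6).
Var = α/β² = 70.1/22.6² = 0.1372.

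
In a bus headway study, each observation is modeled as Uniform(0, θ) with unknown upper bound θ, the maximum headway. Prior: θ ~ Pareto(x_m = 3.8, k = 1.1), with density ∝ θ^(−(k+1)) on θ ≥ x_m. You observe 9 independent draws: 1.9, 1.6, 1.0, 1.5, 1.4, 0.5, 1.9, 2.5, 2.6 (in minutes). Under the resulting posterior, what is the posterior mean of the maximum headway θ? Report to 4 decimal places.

4.2176

A Pareto(scale x_m, shape k) prior on the upper bound θ of Uniform(0, θ) is conjugate: posterior is Pareto(max(x_m, max xᵢ), k + n).
Sample maximum = 2.6; prior scale x_m = 3.8 → posterior scale = max = 3.8.
Posterior shape = 1.1 + 9 = 10.1.
E[θ|data] = k·x_m/(k−1) = 10.1·3.8/9.1 = 4.2176.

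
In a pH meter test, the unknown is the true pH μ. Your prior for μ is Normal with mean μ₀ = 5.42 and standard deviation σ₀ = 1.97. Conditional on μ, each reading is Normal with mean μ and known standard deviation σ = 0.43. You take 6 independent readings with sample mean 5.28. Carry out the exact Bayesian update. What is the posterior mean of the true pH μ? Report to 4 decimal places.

5.2811

For Normal data with known variance σ², a Normal(μ₀, σ₀²) prior on μ is conjugate. Posterior precision = 1/σ₀² + n/σ²; posterior mean is the precision-weighted average of μ₀ and x̄.
n·x̄ = 6·5.28 = 31.68.
σ₀² = 1.97² = 3.8809, σ² = 0.43² = 0.1849; σ² + n·σ₀² = 0.1849 + 6·3.8809 = 23.4703.
Posterior mean = (μ₀/σ₀² + n·x̄/σ²)/(1/σ₀² + n/σ²) = (σ²·μ₀ + σ₀²·n·x̄)/(σ² + n·σ₀²) = (0.1849·5.42 + 3.8809·31.68)/23.4703 = 123.94907/23.4703 = 5.2811.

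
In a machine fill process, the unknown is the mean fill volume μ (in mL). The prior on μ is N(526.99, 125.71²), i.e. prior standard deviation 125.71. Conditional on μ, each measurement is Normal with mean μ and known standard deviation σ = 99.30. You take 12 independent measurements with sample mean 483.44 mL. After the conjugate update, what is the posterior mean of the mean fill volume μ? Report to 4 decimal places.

For Normal data with known variance σ², a Normal(μ₀, σ₀²) prior on μ is conjugate. Posterior precision = 1/σ₀² + n/σ²; posterior mean is the precision-weighted average of μ₀ and x̄.
n·x̄ = 12·483.44 = 5801.28.
σ₀² = 125.71² = 15803.0041, σ² = 99.30² = 9860.49; σ² + n·σ₀² = 9860.49 + 12·15803.0041 = 199496.5392.
Posterior mean = (μ₀/σ₀² + n·x̄/σ²)/(1/σ₀² + n/σ²) = (σ²·μ₀ + σ₀²·n·x̄)/(σ² + n·σ₀²) = (9860.49·526.99 + 15803.0041·5801.28)/199496.5392 = 96874031.250348/199496.5392 = 485.5925.

485.5925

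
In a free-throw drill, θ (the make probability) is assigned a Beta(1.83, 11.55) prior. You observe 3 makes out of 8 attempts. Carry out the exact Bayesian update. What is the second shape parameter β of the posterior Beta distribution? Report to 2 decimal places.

16.55

The Beta prior is conjugate to a Binomial/Bernoulli likelihood; the update adds successes to α and failures to β.
Posterior: Beta(α+k, β+n−k) = Beta(1.83+3, 11.55+5) = Beta(4.83, 16.55).
Posterior β = 16.55.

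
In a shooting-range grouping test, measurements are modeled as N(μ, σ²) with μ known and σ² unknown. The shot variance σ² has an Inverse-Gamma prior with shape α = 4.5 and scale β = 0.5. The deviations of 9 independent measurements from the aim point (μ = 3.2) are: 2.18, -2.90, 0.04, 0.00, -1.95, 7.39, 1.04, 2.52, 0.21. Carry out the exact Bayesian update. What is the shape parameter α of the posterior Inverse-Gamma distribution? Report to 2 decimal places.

9.00

With known mean μ and an Inverse-Gamma(α, β) prior on σ², the Normal likelihood is conjugate: posterior is Inv-Gamma(α + n/2, β + Σ(xᵢ−μ)²/2).
Σ(xᵢ−μ)² = (2.18)² + (-2.90)² + (0.04)² + (0.00)² + (-1.95)² + (7.39)² + (1.04)² + (2.52)² + (0.21)² = 79.0547.
Posterior: Inv-Gamma(4.5 + 9/2, 0.5 + 79.0547/2) = Inv-Gamma(9.00, 40.02735).
Posterior α = 9.00.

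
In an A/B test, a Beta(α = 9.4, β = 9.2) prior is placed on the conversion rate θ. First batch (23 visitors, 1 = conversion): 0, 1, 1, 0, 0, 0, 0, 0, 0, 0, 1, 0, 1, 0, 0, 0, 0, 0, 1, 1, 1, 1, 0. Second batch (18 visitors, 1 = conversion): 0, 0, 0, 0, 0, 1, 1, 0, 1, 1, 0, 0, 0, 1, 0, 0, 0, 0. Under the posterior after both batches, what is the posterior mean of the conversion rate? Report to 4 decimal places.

0.3758

The Beta prior is conjugate to a Binomial/Bernoulli likelihood; the update adds successes to α and failures to β.
After batch 1: Beta(9.4+8, 9.2+15) = Beta(17.4, 24.2).
After batch 2: Beta(17.4+5, 24.2+13) = Beta(22.4, 37.2).
Posterior mean = α/(α+β) = 22.4/59.6 = 0.3758.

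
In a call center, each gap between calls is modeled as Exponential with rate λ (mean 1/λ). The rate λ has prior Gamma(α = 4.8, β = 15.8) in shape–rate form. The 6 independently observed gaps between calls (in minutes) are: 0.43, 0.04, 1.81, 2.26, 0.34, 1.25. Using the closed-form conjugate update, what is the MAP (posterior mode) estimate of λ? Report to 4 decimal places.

0.4469

With a Gamma(shape α, rate β) prior on the exponential rate λ, the posterior after n observations with total T = Σxᵢ is Gamma(α+n, β+T).
Sum of observations T = 6.13 minutes; n = 6.
Posterior: Gamma(4.8+6, 15.8+6.13) = Gamma(10.8, 21.93).
Mode = (α−1)/β = 0.4469.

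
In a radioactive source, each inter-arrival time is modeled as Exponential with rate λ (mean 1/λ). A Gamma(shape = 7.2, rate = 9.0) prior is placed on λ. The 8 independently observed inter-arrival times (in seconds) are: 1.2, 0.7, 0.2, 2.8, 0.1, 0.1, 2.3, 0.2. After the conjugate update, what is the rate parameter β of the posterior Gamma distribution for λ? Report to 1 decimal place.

16.6

With a Gamma(shape α, rate β) prior on the exponential rate λ, the posterior after n observations with total T = Σxᵢ is Gamma(α+n, β+T).
Sum of observations T = 7.6 seconds; n = 8.
Posterior: Gamma(7.2+8, 9.0+7.6) = Gamma(15.2, 16.6).
Posterior β = 16.6.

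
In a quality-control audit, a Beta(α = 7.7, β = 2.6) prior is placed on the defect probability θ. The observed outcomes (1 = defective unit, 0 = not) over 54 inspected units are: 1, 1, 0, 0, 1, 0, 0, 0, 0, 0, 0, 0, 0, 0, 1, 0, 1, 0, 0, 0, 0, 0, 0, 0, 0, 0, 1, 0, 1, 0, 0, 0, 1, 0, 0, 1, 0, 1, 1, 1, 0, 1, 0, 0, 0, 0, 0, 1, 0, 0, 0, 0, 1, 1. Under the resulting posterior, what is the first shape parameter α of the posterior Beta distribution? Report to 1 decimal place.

The Beta prior is conjugate to a Binomial/Bernoulli likelihood; the update adds successes to α and failures to β.
Posterior: Beta(α+k, β+n−k) = Beta(7.7+16, 2.6+38) = Beta(23.7, 40.6).
Posterior α = 23.7.

23.7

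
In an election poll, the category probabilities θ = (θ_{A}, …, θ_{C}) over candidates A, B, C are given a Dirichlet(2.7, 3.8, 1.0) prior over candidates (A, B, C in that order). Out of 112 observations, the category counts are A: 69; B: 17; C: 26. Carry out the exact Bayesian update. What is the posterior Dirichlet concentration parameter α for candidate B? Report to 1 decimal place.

20.8

The Dirichlet prior is conjugate to the Multinomial likelihood: each posterior αⱼ = prior αⱼ + observed count nⱼ.
Posterior concentration: (71.7, 20.8, 27.0), total = 119.5.
α_{B} = 3.8 + 17 = 20.8.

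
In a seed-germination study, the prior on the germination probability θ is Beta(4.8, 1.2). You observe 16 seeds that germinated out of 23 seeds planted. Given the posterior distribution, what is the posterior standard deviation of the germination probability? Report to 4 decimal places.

0.0822

The Beta prior is conjugate to a Binomial/Bernoulli likelihood; the update adds successes to α and failures to β.
Posterior: Beta(α+k, β+n−k) = Beta(4.8+16, 1.2+7) = Beta(20.8, 8.2).
Var = αβ/((α+β)²(α+β+1)) = 20.8·8.2/(29.0²·30.0) = 0.00676021; SD = √0.00676021 = 0.0822.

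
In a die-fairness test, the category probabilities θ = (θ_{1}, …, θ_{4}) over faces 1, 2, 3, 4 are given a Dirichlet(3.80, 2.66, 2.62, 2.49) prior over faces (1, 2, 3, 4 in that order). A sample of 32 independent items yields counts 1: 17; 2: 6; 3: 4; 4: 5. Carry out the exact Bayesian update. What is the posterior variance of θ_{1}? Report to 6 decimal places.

The Dirichlet prior is conjugate to the Multinomial likelihood: each posterior αⱼ = prior αⱼ + observed count nⱼ.
Posterior concentration: (20.80, 8.66, 6.62, 7.49), total = 43.57.
Var[θ_j] = α_j(Σα−α_j)/((Σα)²(Σα+1)) = 20.80·22.77/(43.57²·44.57) = 0.005598.

0.005598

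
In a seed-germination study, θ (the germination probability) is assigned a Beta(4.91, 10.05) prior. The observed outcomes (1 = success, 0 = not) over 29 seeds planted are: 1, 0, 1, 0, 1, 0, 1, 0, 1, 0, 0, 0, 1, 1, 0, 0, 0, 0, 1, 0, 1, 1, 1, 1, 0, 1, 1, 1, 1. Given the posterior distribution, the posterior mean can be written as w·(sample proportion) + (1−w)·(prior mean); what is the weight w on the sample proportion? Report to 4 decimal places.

The Beta prior is conjugate to a Binomial/Bernoulli likelihood; the update adds successes to α and failures to β.
Posterior mean = (α₀+k)/(α₀+β₀+n) = [n/(α₀+β₀+n)]·(k/n) + [(α₀+β₀)/(α₀+β₀+n)]·α₀/(α₀+β₀), so only n and the prior enter the weight.
The weight on the data is w = n/(α₀+β₀+n) = 29/(4.91+10.05+29) = 29/43.96 = 0.6597.

0.6597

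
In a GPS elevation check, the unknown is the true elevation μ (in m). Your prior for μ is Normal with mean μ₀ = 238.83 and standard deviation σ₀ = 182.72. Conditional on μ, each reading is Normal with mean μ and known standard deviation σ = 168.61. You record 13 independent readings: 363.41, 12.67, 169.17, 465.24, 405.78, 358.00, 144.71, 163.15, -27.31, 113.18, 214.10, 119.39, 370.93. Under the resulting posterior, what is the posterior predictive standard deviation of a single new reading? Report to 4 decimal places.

174.5903

For Normal data with known variance σ², a Normal(μ₀, σ₀²) prior on μ is conjugate. Posterior precision = 1/σ₀² + n/σ²; posterior mean is the precision-weighted average of μ₀ and x̄.
σ₀² = 182.72² = 33386.5984, σ² = 168.61² = 28429.3321; σ² + n·σ₀² = 28429.3321 + 13·33386.5984 = 462455.1113.
Posterior precision = 1/σ₀² + n/σ² = 1/33386.5984 + 13/28429.3321 = (σ² + n·σ₀²)/(σ₀²σ²) = 462455.1113/(33386.5984·28429.3321); posterior variance σₙ² = σ₀²σ²/(σ² + n·σ₀²) = 33386.5984·28429.3321/462455.1113 = 2052.434216.
Predictive variance for one new observation = σₙ² + σ² = 33386.5984·28429.3321/462455.1113 + 28429.3321 = σ²·(σ₀² + 462455.1113)/462455.1113 = 28429.3321·495841.7097/462455.1113 = 30481.766316; SD = √(28429.3321·495841.7097/462455.1113) = 174.5903.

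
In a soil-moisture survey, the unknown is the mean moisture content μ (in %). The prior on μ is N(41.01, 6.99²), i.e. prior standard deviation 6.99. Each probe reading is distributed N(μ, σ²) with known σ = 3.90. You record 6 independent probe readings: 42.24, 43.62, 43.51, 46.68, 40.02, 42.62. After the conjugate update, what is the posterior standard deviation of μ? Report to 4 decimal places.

For Normal data with known variance σ², a Normal(μ₀, σ₀²) prior on μ is conjugate. Posterior precision = 1/σ₀² + n/σ²; posterior mean is the precision-weighted average of μ₀ and x̄.
σ₀² = 6.99² = 48.8601, σ² = 3.90² = 15.21; σ² + n·σ₀² = 15.21 + 6·48.8601 = 308.3706.
Posterior precision = 1/σ₀² + n/σ² = 1/48.8601 + 6/15.21 = (σ² + n·σ₀²)/(σ₀²σ²) = 308.3706/(48.8601·15.21); posterior variance σₙ² = σ₀²σ²/(σ² + n·σ₀²) = 48.8601·15.21/308.3706 = 2.409964.
Posterior SD = √σₙ² = √(48.8601·15.21/308.3706) = 1.5524.

1.5524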